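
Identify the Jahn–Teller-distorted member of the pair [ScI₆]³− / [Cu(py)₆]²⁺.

[ScI₆]³−: Summing ligand charges against the −3 overall charge gives an oxidation state of +3 for scandium. Group 3 minus oxidation state 3 gives a d⁰ configuration. The d⁰ configuration leaves the e_g set evenly filled (or empty) — no strong Jahn–Teller driving force.
[Cu(py)₆]²⁺: Summing ligand charges against the +2 overall charge gives an oxidation state of +2 for copper. Cu sits in group 11, so the d-electron count is 11 − 2 = 9. The t₂g⁶e_g³ configuration has an unevenly filled e_g set; the Jahn–Teller theorem predicts a tetragonal distortion (typically axial elongation) to lift the degeneracy.

[Cu(py)₆]²⁺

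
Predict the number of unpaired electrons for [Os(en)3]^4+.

2 unpaired electrons

Ethylenediamine is neutral; balancing the +4 overall charge requires Os(IV).
Group 8 minus oxidation state 4 gives a d⁴ configuration.
Counting donor atoms: 3×ethylenediamine (bidentate) → 6 donors. Coordination number = 6.
The spin state decides the count: a 5d ion has a large Δₒ and is invariably low-spin.
An octahedral low-spin d⁴ ion is t₂g⁴e_g⁰, giving 2 unpaired electrons.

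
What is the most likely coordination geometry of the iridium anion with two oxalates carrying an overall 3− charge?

Each oxalate is −2; balancing the −3 overall charge requires Ir(I).
Group 9 minus oxidation state 1 gives a d⁸ configuration.
Counting donor atoms: 2×oxalate (bidentate) → 4 donors. Coordination number = 4.
A 5d d⁸ ion has a large crystal-field splitting; square planar leaves the high-energy d_{x²−y²} orbital empty and maximises CFSE.

square planar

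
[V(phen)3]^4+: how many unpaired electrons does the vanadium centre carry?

1,10-phenanthroline is neutral; balancing the +4 overall charge requires V(IV).
Group 5 minus oxidation state 4 gives a d¹ configuration.
Counting donor atoms: 3×1,10-phenanthroline (bidentate) → 6 donors. Coordination number = 6.
In an octahedral field the d¹ configuration is t₂g¹e_g⁰ (only one arrangement possible), giving 1 unpaired electron.

1 unpaired electron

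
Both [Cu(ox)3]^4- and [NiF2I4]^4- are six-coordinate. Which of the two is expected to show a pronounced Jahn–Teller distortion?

[Cu(ox)3]^4-: Summing ligand charges against the −4 overall charge gives an oxidation state of +2 for copper. Cu sits in group 11, so the d-electron count is 11 − 2 = 9. The t₂g⁶e_g³ configuration has an unevenly filled e_g set; the Jahn–Teller theorem predicts a tetragonal distortion (typically axial elongation) to lift the degeneracy.
[NiF2I4]^4-: Each fluoride is −1; each iodide is −1; balancing the −4 overall charge requires Ni(II). Nickel is a group-10 element; Ni(II) is therefore d⁸. The d⁸ configuration leaves the e_g set evenly filled (or empty) — no strong Jahn–Teller driving force.

[Cu(ox)3]^4-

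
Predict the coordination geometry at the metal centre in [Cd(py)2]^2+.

Pyridine is neutral; balancing the +2 overall charge requires Cd(II).
Group 12 minus oxidation state 2 gives a d¹⁰ configuration.
With 2 monodentate ligands the coordination number is 2.
A d¹⁰ ion with only two ligands adopts a linear arrangement (sp hybridisation; no CFSE preference).

linear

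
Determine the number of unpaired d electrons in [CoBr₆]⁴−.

Summing ligand charges against the −4 overall charge gives an oxidation state of +2 for cobalt.
Co sits in group 9, so the d-electron count is 9 − 2 = 7.
The spin state decides the count: Bromide is a weak-field ligand for a first-row metal, so the complex is high-spin.
An octahedral high-spin d⁷ ion is t₂g⁵e_g², giving 3 unpaired electrons.

3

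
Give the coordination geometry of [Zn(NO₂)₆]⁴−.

octahedral

Each nitro (N-bound nitrite) is −1; balancing the −4 overall charge requires Zn(II).
Zn sits in group 12, so the d-electron count is 12 − 2 = 10.
Coordination number: 6.
Six donors around a single metal centre give an octahedral coordination sphere.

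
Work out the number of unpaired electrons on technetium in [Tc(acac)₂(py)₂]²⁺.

3 unpaired electrons

Summing ligand charges against the +2 overall charge gives an oxidation state of +4 for technetium.
Tc sits in group 7, so the d-electron count is 7 − 4 = 3.
Counting donor atoms: 2×acetylacetonate (bidentate) → 4 donors; 2×pyridine (monodentate) → 2 donors. Coordination number = 6.
In an octahedral field the d³ configuration is t₂g³e_g⁰ (only one arrangement possible), giving 3 unpaired electrons.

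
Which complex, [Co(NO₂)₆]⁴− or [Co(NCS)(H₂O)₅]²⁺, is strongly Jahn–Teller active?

[Co(NO₂)₆]⁴−

[Co(NO₂)₆]⁴−: Ligand charges: each nitro (N-bound nitrite) is −1. With an overall charge of −4 the cobalt centre must be in the +2 oxidation state. Co sits in group 9, so the d-electron count is 9 − 2 = 7. Nitro (N-bound nitrite) is a strong-field ligand (high in the spectrochemical series) for a first-row metal, so the complex is low-spin. The t₂g⁶e_g¹ (low-spin) configuration has an unevenly filled e_g set; the Jahn–Teller theorem predicts a tetragonal distortion (typically axial elongation) to lift the degeneracy.
[Co(NCS)(H₂O)₅]²⁺: Summing ligand charges against the +2 overall charge gives an oxidation state of +3 for cobalt. Group 9 minus oxidation state 3 gives a d⁶ configuration. Co(III) has an exceptionally large octahedral splitting and is low-spin with essentially every ligand except fluoride. The d⁶ configuration leaves the e_g set evenly filled (or empty) — no strong Jahn–Teller driving force.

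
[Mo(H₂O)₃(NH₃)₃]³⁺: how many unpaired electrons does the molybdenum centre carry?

3

Water is neutral; ammonia is neutral; balancing the +3 overall charge requires Mo(III).
Mo sits in group 6, so the d-electron count is 6 − 3 = 3.
In an octahedral field the d³ configuration is t₂g³e_g⁰ (only one arrangement possible), giving 3 unpaired electrons.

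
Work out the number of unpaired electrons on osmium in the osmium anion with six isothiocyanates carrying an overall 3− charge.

Summing ligand charges against the −3 overall charge gives an oxidation state of +3 for osmium.
Osmium is a group-8 element; Os(III) is therefore d⁵.
The spin state decides the count: a 5d ion has a large Δₒ and is invariably low-spin.
An octahedral low-spin d⁵ ion is t₂g⁵e_g⁰, giving 1 unpaired electron.

1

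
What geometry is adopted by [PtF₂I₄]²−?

octahedral

Ligand charges: each fluoride is −1; each iodide is −1. With an overall charge of −2 the platinum centre must be in the +4 oxidation state.
Group 10 minus oxidation state 4 gives a d⁶ configuration.
With 6 monodentate ligands the coordination number is 6.
Six donors around a single metal centre give an octahedral coordination sphere.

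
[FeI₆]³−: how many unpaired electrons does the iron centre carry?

5 unpaired electrons

Each iodide is −1; balancing the −3 overall charge requires Fe(III).
Iron is a group-8 element; Fe(III) is therefore d⁵.
The spin state decides the count: Iodide is a weak-field ligand for a first-row metal, so the complex is high-spin.
An octahedral high-spin d⁵ ion is t₂g³e_g², giving 5 unpaired electrons.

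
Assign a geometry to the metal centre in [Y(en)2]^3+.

Ligand charges: ethylenediamine is neutral. With an overall charge of +3 the yttrium centre must be in the +3 oxidation state.
Y sits in group 3, so the d-electron count is 3 − 3 = 0.
Counting donor atoms: 2×ethylenediamine (bidentate) → 4 donors. Coordination number = 4.
A d⁰ ion has no crystal-field stabilisation preference between square planar and tetrahedral, so four ligands adopt the sterically favoured tetrahedral geometry.

tetrahedral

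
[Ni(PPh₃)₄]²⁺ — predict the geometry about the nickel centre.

Summing ligand charges against the +2 overall charge gives an oxidation state of +2 for nickel.
Nickel is a group-10 element; Ni(II) is therefore d⁸.
With 4 monodentate ligands the coordination number is 4.
Triphenylphosphine is a strong-field ligand (high in the spectrochemical series).
A 3d d⁸ ion with strong-field ligands gains enough CFSE to favour square planar over tetrahedral.

square planar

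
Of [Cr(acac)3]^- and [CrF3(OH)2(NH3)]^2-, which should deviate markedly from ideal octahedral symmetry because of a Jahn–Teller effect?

[Cr(acac)3]^-: Summing ligand charges against the −1 overall charge gives an oxidation state of +2 for chromium. Chromium is a group-6 element; Cr(II) is therefore d⁴. Acetylacetonate is a weak-field ligand for a first-row metal, so the complex is high-spin. The t₂g³e_g¹ (high-spin) configuration has an unevenly filled e_g set; the Jahn–Teller theorem predicts a tetragonal distortion (typically axial elongation) to lift the degeneracy.
[CrF3(OH)2(NH3)]^2-: Ligand charges: each fluoride is −1; each hydroxide is −1; ammonia is neutral. With an overall charge of −2 the chromium centre must be in the +3 oxidation state. Chromium is a group-6 element; Cr(III) is therefore d³. The d³ configuration leaves the e_g set evenly filled (or empty) — no strong Jahn–Teller driving force.

[Cr(acac)3]^-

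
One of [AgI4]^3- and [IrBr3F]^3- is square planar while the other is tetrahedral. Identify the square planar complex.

For [AgI4]^3-: Each iodide is −1; balancing the −3 overall charge requires Ag(I). Ag sits in group 11, so the d-electron count is 11 − 1 = 10. A d¹⁰ ion has no crystal-field stabilisation preference between square planar and tetrahedral, so four ligands adopt the sterically favoured tetrahedral geometry. → tetrahedral.
For [IrBr3F]^3-: Ligand charges: each bromide is −1; each fluoride is −1. With an overall charge of −3 the iridium centre must be in the +1 oxidation state. Iridium is a group-9 element; Ir(I) is therefore d⁸. A 5d d⁸ ion has a large crystal-field splitting; square planar leaves the high-energy d_{x²−y²} orbital empty and maximises CFSE. → square planar.

[IrBr3F]^3-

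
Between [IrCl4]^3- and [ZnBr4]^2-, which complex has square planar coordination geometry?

[IrCl4]^3-

For [IrCl4]^3-: Summing ligand charges against the −3 overall charge gives an oxidation state of +1 for iridium. Ir sits in group 9, so the d-electron count is 9 − 1 = 8. A 5d d⁸ ion has a large crystal-field splitting; square planar leaves the high-energy d_{x²−y²} orbital empty and maximises CFSE. → square planar.
For [ZnBr4]^2-: Summing ligand charges against the −2 overall charge gives an oxidation state of +2 for zinc. Zn sits in group 12, so the d-electron count is 12 − 2 = 10. A d¹⁰ ion has no crystal-field stabilisation preference between square planar and tetrahedral, so four ligands adopt the sterically favoured tetrahedral geometry. → tetrahedral.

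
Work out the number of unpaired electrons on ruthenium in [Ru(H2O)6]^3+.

Summing ligand charges against the +3 overall charge gives an oxidation state of +3 for ruthenium.
Ruthenium is a group-8 element; Ru(III) is therefore d⁵.
The spin state decides the count: a 4d ion has a large Δₒ and is invariably low-spin.
An octahedral low-spin d⁵ ion is t₂g⁵e_g⁰, giving 1 unpaired electron.

1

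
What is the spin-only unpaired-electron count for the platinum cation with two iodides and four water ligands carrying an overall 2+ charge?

Ligand charges: each iodide is −1; water is neutral. With an overall charge of +2 the platinum centre must be in the +4 oxidation state.
Group 10 minus oxidation state 4 gives a d⁶ configuration.
The spin state decides the count: a 5d ion has a large Δₒ and is invariably low-spin.
An octahedral low-spin d⁶ ion is t₂g⁶e_g⁰, giving 0 unpaired electrons.

0 unpaired electrons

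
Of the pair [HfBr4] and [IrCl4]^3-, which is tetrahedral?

For [HfBr4]: Each bromide is −1; balancing the 0 overall charge requires Hf(IV). Group 4 minus oxidation state 4 gives a d⁰ configuration. A d⁰ ion has no crystal-field stabilisation preference between square planar and tetrahedral, so four ligands adopt the sterically favoured tetrahedral geometry. → tetrahedral.
For [IrCl4]^3-: Summing ligand charges against the −3 overall charge gives an oxidation state of +1 for iridium. Ir sits in group 9, so the d-electron count is 9 − 1 = 8. A 5d d⁸ ion has a large crystal-field splitting; square planar leaves the high-energy d_{x²−y²} orbital empty and maximises CFSE. → square planar.

[HfBr4]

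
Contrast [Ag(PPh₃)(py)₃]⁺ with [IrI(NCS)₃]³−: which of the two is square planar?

[IrI(NCS)₃]³−

For [Ag(PPh₃)(py)₃]⁺: Summing ligand charges against the +1 overall charge gives an oxidation state of +1 for silver. Silver is a group-11 element; Ag(I) is therefore d¹⁰. A d¹⁰ ion has no crystal-field stabilisation preference between square planar and tetrahedral, so four ligands adopt the sterically favoured tetrahedral geometry. → tetrahedral.
For [IrI(NCS)₃]³−: Summing ligand charges against the −3 overall charge gives an oxidation state of +1 for iridium. Group 9 minus oxidation state 1 gives a d⁸ configuration. A 5d d⁸ ion has a large crystal-field splitting; square planar leaves the high-energy d_{x²−y²} orbital empty and maximises CFSE. → square planar.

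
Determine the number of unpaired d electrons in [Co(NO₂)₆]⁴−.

Each nitro (N-bound nitrite) is −1; balancing the −4 overall charge requires Co(II).
Cobalt is a group-9 element; Co(II) is therefore d⁷.
The spin state decides the count: Nitro (N-bound nitrite) is a strong-field ligand (high in the spectrochemical series) for a first-row metal, so the complex is low-spin.
An octahedral low-spin d⁷ ion is t₂g⁶e_g¹, giving 1 unpaired electron.

1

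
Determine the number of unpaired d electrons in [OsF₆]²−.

2 unpaired electrons

Summing ligand charges against the −2 overall charge gives an oxidation state of +4 for osmium.
Group 8 minus oxidation state 4 gives a d⁴ configuration.
The spin state decides the count: a 5d ion has a large Δₒ and is invariably low-spin.
An octahedral low-spin d⁴ ion is t₂g⁴e_g⁰, giving 2 unpaired electrons.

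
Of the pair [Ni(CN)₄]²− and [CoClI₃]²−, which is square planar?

[Ni(CN)₄]²−

For [Ni(CN)₄]²−: Summing ligand charges against the −2 overall charge gives an oxidation state of +2 for nickel. Group 10 minus oxidation state 2 gives a d⁸ configuration. Cyanide is a strong-field ligand (high in the spectrochemical series). A 3d d⁸ ion with strong-field ligands gains enough CFSE to favour square planar over tetrahedral. → square planar.
For [CoClI₃]²−: Ligand charges: each chloride is −1; each iodide is −1. With an overall charge of −2 the cobalt centre must be in the +2 oxidation state. Co sits in group 9, so the d-electron count is 9 − 2 = 7. For a high-spin 3d d⁷ ion with weak-field ligands the small Δₜ gives little square-planar CFSE advantage, so four ligands adopt the sterically favoured tetrahedral geometry. → tetrahedral.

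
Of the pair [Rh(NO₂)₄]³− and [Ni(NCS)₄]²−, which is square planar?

[Rh(NO₂)₄]³−

For [Rh(NO₂)₄]³−: Ligand charges: each nitro (N-bound nitrite) is −1. With an overall charge of −3 the rhodium centre must be in the +1 oxidation state. Rh sits in group 9, so the d-electron count is 9 − 1 = 8. A 4d d⁸ ion has a large crystal-field splitting; square planar leaves the high-energy d_{x²−y²} orbital empty and maximises CFSE. → square planar.
For [Ni(NCS)₄]²−: Each isothiocyanate is −1; balancing the −2 overall charge requires Ni(II). Nickel is a group-10 element; Ni(II) is therefore d⁸. Isothiocyanate is a weak-field ligand. With weak-field ligands the CFSE gain from square planar is small, so a 3d d⁸ ion takes the sterically preferred tetrahedral geometry. → tetrahedral.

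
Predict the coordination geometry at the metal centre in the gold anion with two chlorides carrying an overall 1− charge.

Each chloride is −1; balancing the −1 overall charge requires Au(I).
Group 11 minus oxidation state 1 gives a d¹⁰ configuration.
Coordination number: 2.
A d¹⁰ ion with only two ligands adopts a linear arrangement (sp hybridisation; no CFSE preference).

linear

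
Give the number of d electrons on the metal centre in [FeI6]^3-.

d5

Ligand charges: each iodide is −1. With an overall charge of −3 the iron centre must be in the +3 oxidation state.
Fe sits in group 8, so the d-electron count is 8 − 3 = 5.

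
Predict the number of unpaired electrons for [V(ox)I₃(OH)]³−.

Summing ligand charges against the −3 overall charge gives an oxidation state of +3 for vanadium.
Vanadium is a group-5 element; V(III) is therefore d².
Counting donor atoms: 1×oxalate (bidentate) → 2 donors; 3×iodide (monodentate) → 3 donors; 1×hydroxide (monodentate) → 1 donor. Coordination number = 6.
In an octahedral field the d² configuration is t₂g²e_g⁰ (only one arrangement possible), giving 2 unpaired electrons.

2 unpaired electrons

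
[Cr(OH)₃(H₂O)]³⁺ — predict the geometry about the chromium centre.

tetrahedral

Ligand charges: each hydroxide is −1; water is neutral. With an overall charge of +3 the chromium centre must be in the +6 oxidation state.
Group 6 minus oxidation state 6 gives a d⁰ configuration.
With 4 monodentate ligands the coordination number is 4.
A d⁰ ion has no crystal-field stabilisation preference between square planar and tetrahedral, so four ligands adopt the sterically favoured tetrahedral geometry.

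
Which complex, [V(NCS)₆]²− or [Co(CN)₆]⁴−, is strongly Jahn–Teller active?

[Co(CN)₆]⁴−

[V(NCS)₆]²−: Ligand charges: each isothiocyanate is −1. With an overall charge of −2 the vanadium centre must be in the +4 oxidation state. Group 5 minus oxidation state 4 gives a d¹ configuration. The d¹ configuration leaves the e_g set evenly filled (or empty) — no strong Jahn–Teller driving force.
[Co(CN)₆]⁴−: Summing ligand charges against the −4 overall charge gives an oxidation state of +2 for cobalt. Group 9 minus oxidation state 2 gives a d⁷ configuration. Cyanide is a strong-field ligand (high in the spectrochemical series) for a first-row metal, so the complex is low-spin. The t₂g⁶e_g¹ (low-spin) configuration has an unevenly filled e_g set; the Jahn–Teller theorem predicts a tetragonal distortion (typically axial elongation) to lift the degeneracy.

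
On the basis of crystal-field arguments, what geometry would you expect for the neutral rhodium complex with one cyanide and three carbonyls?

square planar

Each cyanide is −1; carbonyl is neutral; balancing the 0 overall charge requires Rh(I).
Group 9 minus oxidation state 1 gives a d⁸ configuration.
With 4 monodentate ligands the coordination number is 4.
A 4d d⁸ ion has a large crystal-field splitting; square planar leaves the high-energy d_{x²−y²} orbital empty and maximises CFSE.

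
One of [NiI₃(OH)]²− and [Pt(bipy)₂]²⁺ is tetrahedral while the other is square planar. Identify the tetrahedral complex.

[NiI₃(OH)]²−

For [NiI₃(OH)]²−: Summing ligand charges against the −2 overall charge gives an oxidation state of +2 for nickel. Nickel is a group-10 element; Ni(II) is therefore d⁸. Hydroxide and iodide are weak-field ligands. With weak-field ligands the CFSE gain from square planar is small, so a 3d d⁸ ion takes the sterically preferred tetrahedral geometry. → tetrahedral.
For [Pt(bipy)₂]²⁺: Ligand charges: 2,2′-bipyridine is neutral. With an overall charge of +2 the platinum centre must be in the +2 oxidation state. Pt sits in group 10, so the d-electron count is 10 − 2 = 8. A 5d d⁸ ion has a large crystal-field splitting; square planar leaves the high-energy d_{x²−y²} orbital empty and maximises CFSE. → square planar.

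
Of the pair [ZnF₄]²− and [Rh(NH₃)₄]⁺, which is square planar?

[Rh(NH₃)₄]⁺

For [ZnF₄]²−: Summing ligand charges against the −2 overall charge gives an oxidation state of +2 for zinc. Zinc is a group-12 element; Zn(II) is therefore d¹⁰. A d¹⁰ ion has no crystal-field stabilisation preference between square planar and tetrahedral, so four ligands adopt the sterically favoured tetrahedral geometry. → tetrahedral.
For [Rh(NH₃)₄]⁺: Ammonia is neutral; balancing the +1 overall charge requires Rh(I). Rh sits in group 9, so the d-electron count is 9 − 1 = 8. A 4d d⁸ ion has a large crystal-field splitting; square planar leaves the high-energy d_{x²−y²} orbital empty and maximises CFSE. → square planar.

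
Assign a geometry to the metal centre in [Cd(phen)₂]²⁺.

tetrahedral

1,10-phenanthroline is neutral; balancing the +2 overall charge requires Cd(II).
Group 12 minus oxidation state 2 gives a d¹⁰ configuration.
Counting donor atoms: 2×1,10-phenanthroline (bidentate) → 4 donors. Coordination number = 4.
A d¹⁰ ion has no crystal-field stabilisation preference between square planar and tetrahedral, so four ligands adopt the sterically favoured tetrahedral geometry.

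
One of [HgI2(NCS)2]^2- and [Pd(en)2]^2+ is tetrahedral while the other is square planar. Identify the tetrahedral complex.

For [HgI2(NCS)2]^2-: Summing ligand charges against the −2 overall charge gives an oxidation state of +2 for mercury. Mercury is a group-12 element; Hg(II) is therefore d¹⁰. A d¹⁰ ion has no crystal-field stabilisation preference between square planar and tetrahedral, so four ligands adopt the sterically favoured tetrahedral geometry. → tetrahedral.
For [Pd(en)2]^2+: Ligand charges: ethylenediamine is neutral. With an overall charge of +2 the palladium centre must be in the +2 oxidation state. Palladium is a group-10 element; Pd(II) is therefore d⁸. A 4d d⁸ ion has a large crystal-field splitting; square planar leaves the high-energy d_{x²−y²} orbital empty and maximises CFSE. → square planar.

[HgI2(NCS)2]^2-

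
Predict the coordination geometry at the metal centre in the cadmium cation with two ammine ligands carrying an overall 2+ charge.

Ammonia is neutral; balancing the +2 overall charge requires Cd(II).
Cadmium is a group-12 element; Cd(II) is therefore d¹⁰.
Coordination number: 2.
A d¹⁰ ion with only two ligands adopts a linear arrangement (sp hybridisation; no CFSE preference).

linear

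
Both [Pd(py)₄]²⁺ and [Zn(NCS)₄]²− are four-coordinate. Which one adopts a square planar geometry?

For [Pd(py)₄]²⁺: Pyridine is neutral; balancing the +2 overall charge requires Pd(II). Group 10 minus oxidation state 2 gives a d⁸ configuration. A 4d d⁸ ion has a large crystal-field splitting; square planar leaves the high-energy d_{x²−y²} orbital empty and maximises CFSE. → square planar.
For [Zn(NCS)₄]²−: Each isothiocyanate is −1; balancing the −2 overall charge requires Zn(II). Group 12 minus oxidation state 2 gives a d¹⁰ configuration. A d¹⁰ ion has no crystal-field stabilisation preference between square planar and tetrahedral, so four ligands adopt the sterically favoured tetrahedral geometry. → tetrahedral.

[Pd(py)₄]²⁺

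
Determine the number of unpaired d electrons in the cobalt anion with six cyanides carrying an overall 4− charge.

Ligand charges: each cyanide is −1. With an overall charge of −4 the cobalt centre must be in the +2 oxidation state.
Co sits in group 9, so the d-electron count is 9 − 2 = 7.
The spin state decides the count: Cyanide is a strong-field ligand (high in the spectrochemical series) for a first-row metal, so the complex is low-spin.
An octahedral low-spin d⁷ ion is t₂g⁶e_g¹, giving 1 unpaired electron.

1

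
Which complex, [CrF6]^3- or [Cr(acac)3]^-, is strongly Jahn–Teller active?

[Cr(acac)3]^-

[CrF6]^3-: Ligand charges: each fluoride is −1. With an overall charge of −3 the chromium centre must be in the +3 oxidation state. Cr sits in group 6, so the d-electron count is 6 − 3 = 3. The d³ configuration leaves the e_g set evenly filled (or empty) — no strong Jahn–Teller driving force.
[Cr(acac)3]^-: Summing ligand charges against the −1 overall charge gives an oxidation state of +2 for chromium. Group 6 minus oxidation state 2 gives a d⁴ configuration. Acetylacetonate is a weak-field ligand for a first-row metal, so the complex is high-spin. The t₂g³e_g¹ (high-spin) configuration has an unevenly filled e_g set; the Jahn–Teller theorem predicts a tetragonal distortion (typically axial elongation) to lift the degeneracy.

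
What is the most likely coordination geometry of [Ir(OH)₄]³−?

square planar

Summing ligand charges against the −3 overall charge gives an oxidation state of +1 for iridium.
Group 9 minus oxidation state 1 gives a d⁸ configuration.
With 4 monodentate ligands the coordination number is 4.
A 5d d⁸ ion has a large crystal-field splitting; square planar leaves the high-energy d_{x²−y²} orbital empty and maximises CFSE.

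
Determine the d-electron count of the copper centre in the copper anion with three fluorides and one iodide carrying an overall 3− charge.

d10

Summing ligand charges against the −3 overall charge gives an oxidation state of +1 for copper.
Group 11 minus oxidation state 1 gives a d¹⁰ configuration.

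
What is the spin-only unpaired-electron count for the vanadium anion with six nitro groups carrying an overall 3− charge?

2

Each nitro (N-bound nitrite) is −1; balancing the −3 overall charge requires V(III).
Vanadium is a group-5 element; V(III) is therefore d².
In an octahedral field the d² configuration is t₂g²e_g⁰ (only one arrangement possible), giving 2 unpaired electrons.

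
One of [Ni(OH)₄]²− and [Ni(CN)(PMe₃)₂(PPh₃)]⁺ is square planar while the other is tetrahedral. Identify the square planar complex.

[Ni(CN)(PMe₃)₂(PPh₃)]⁺

For [Ni(OH)₄]²−: Summing ligand charges against the −2 overall charge gives an oxidation state of +2 for nickel. Group 10 minus oxidation state 2 gives a d⁸ configuration. Hydroxide is a weak-field ligand. With weak-field ligands the CFSE gain from square planar is small, so a 3d d⁸ ion takes the sterically preferred tetrahedral geometry. → tetrahedral.
For [Ni(CN)(PMe₃)₂(PPh₃)]⁺: Ligand charges: each cyanide is −1; trimethylphosphine is neutral; triphenylphosphine is neutral. With an overall charge of +1 the nickel centre must be in the +2 oxidation state. Nickel is a group-10 element; Ni(II) is therefore d⁸. Cyanide, trimethylphosphine, and triphenylphosphine are strong-field ligands (high in the spectrochemical series). A 3d d⁸ ion with strong-field ligands gains enough CFSE to favour square planar over tetrahedral. → square planar.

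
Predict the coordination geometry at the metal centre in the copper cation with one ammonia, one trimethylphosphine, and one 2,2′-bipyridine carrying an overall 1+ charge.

Ligand charges: ammonia is neutral; trimethylphosphine is neutral; 2,2′-bipyridine is neutral. With an overall charge of +1 the copper centre must be in the +1 oxidation state.
Cu sits in group 11, so the d-electron count is 11 − 1 = 10.
Counting donor atoms: 1×ammonia (monodentate) → 1 donor; 1×trimethylphosphine (monodentate) → 1 donor; 1×2,2′-bipyridine (bidentate) → 2 donors. Coordination number = 4.
A d¹⁰ ion has no crystal-field stabilisation preference between square planar and tetrahedral, so four ligands adopt the sterically favoured tetrahedral geometry.

tetrahedral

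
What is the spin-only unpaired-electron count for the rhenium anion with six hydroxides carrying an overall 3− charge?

2 unpaired electrons

Summing ligand charges against the −3 overall charge gives an oxidation state of +3 for rhenium.
Re sits in group 7, so the d-electron count is 7 − 3 = 4.
The spin state decides the count: a 5d ion has a large Δₒ and is invariably low-spin.
An octahedral low-spin d⁴ ion is t₂g⁴e_g⁰, giving 2 unpaired electrons.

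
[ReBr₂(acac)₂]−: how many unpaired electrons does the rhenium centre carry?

Ligand charges: each bromide is −1; each acetylacetonate is −1. With an overall charge of −1 the rhenium centre must be in the +3 oxidation state.
Group 7 minus oxidation state 3 gives a d⁴ configuration.
Counting donor atoms: 2×bromide (monodentate) → 2 donors; 2×acetylacetonate (bidentate) → 4 donors. Coordination number = 6.
The spin state decides the count: a 5d ion has a large Δₒ and is invariably low-spin.
An octahedral low-spin d⁴ ion is t₂g⁴e_g⁰, giving 2 unpaired electrons.

2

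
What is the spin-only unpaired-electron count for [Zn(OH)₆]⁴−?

Ligand charges: each hydroxide is −1. With an overall charge of −4 the zinc centre must be in the +2 oxidation state.
Zn sits in group 12, so the d-electron count is 12 − 2 = 10.
In an octahedral field the d¹⁰ configuration is t₂g⁶e_g⁴, giving 0 unpaired electrons.

0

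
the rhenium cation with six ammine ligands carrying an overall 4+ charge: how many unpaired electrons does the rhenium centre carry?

Summing ligand charges against the +4 overall charge gives an oxidation state of +4 for rhenium.
Rhenium is a group-7 element; Re(IV) is therefore d³.
In an octahedral field the d³ configuration is t₂g³e_g⁰ (only one arrangement possible), giving 3 unpaired electrons.

3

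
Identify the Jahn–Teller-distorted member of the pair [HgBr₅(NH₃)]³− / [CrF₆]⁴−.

[CrF₆]⁴−

[HgBr₅(NH₃)]³−: Summing ligand charges against the −3 overall charge gives an oxidation state of +2 for mercury. Group 12 minus oxidation state 2 gives a d¹⁰ configuration. The d¹⁰ configuration leaves the e_g set evenly filled (or empty) — no strong Jahn–Teller driving force.
[CrF₆]⁴−: Each fluoride is −1; balancing the −4 overall charge requires Cr(II). Group 6 minus oxidation state 2 gives a d⁴ configuration. Fluoride is a weak-field ligand for a first-row metal, so the complex is high-spin. The t₂g³e_g¹ (high-spin) configuration has an unevenly filled e_g set; the Jahn–Teller theorem predicts a tetragonal distortion (typically axial elongation) to lift the degeneracy.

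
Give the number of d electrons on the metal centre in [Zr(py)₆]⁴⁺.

Summing ligand charges against the +4 overall charge gives an oxidation state of +4 for zirconium.
Group 4 minus oxidation state 4 gives a d⁰ configuration.

d⁰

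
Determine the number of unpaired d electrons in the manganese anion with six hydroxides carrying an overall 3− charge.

Summing ligand charges against the −3 overall charge gives an oxidation state of +3 for manganese.
Mn sits in group 7, so the d-electron count is 7 − 3 = 4.
The spin state decides the count: Hydroxide is a weak-field ligand for a first-row metal, so the complex is high-spin.
An octahedral high-spin d⁴ ion is t₂g³e_g¹, giving 4 unpaired electrons.

4 unpaired electrons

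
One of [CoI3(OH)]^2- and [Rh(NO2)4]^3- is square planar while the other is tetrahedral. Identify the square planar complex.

For [CoI3(OH)]^2-: Ligand charges: each iodide is −1; each hydroxide is −1. With an overall charge of −2 the cobalt centre must be in the +2 oxidation state. Cobalt is a group-9 element; Co(II) is therefore d⁷. For a high-spin 3d d⁷ ion with weak-field ligands the small Δₜ gives little square-planar CFSE advantage, so four ligands adopt the sterically favoured tetrahedral geometry. → tetrahedral.
For [Rh(NO2)4]^3-: Ligand charges: each nitro (N-bound nitrite) is −1. With an overall charge of −3 the rhodium centre must be in the +1 oxidation state. Rh sits in group 9, so the d-electron count is 9 − 1 = 8. A 4d d⁸ ion has a large crystal-field splitting; square planar leaves the high-energy d_{x²−y²} orbital empty and maximises CFSE. → square planar.

[Rh(NO2)4]^3-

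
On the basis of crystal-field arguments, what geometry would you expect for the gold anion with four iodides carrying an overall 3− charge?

Summing ligand charges against the −3 overall charge gives an oxidation state of +1 for gold.
Au sits in group 11, so the d-electron count is 11 − 1 = 10.
Coordination number: 4.
A d¹⁰ ion has no crystal-field stabilisation preference between square planar and tetrahedral, so four ligands adopt the sterically favoured tetrahedral geometry.

tetrahedral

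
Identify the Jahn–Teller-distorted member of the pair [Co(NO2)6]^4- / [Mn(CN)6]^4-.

[Co(NO2)6]^4-: Each nitro (N-bound nitrite) is −1; balancing the −4 overall charge requires Co(II). Co sits in group 9, so the d-electron count is 9 − 2 = 7. Nitro (N-bound nitrite) is a strong-field ligand (high in the spectrochemical series) for a first-row metal, so the complex is low-spin. The t₂g⁶e_g¹ (low-spin) configuration has an unevenly filled e_g set; the Jahn–Teller theorem predicts a tetragonal distortion (typically axial elongation) to lift the degeneracy.
[Mn(CN)6]^4-: Each cyanide is −1; balancing the −4 overall charge requires Mn(II). Mn sits in group 7, so the d-electron count is 7 − 2 = 5. Cyanide is a strong-field ligand (high in the spectrochemical series) for a first-row metal, so the complex is low-spin. The d⁵ configuration leaves the e_g set evenly filled (or empty) — no strong Jahn–Teller driving force.

[Co(NO2)6]^4-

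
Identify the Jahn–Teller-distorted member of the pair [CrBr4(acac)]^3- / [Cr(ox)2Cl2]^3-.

[CrBr4(acac)]^3-

[CrBr4(acac)]^3-: Each bromide is −1; each acetylacetonate is −1; balancing the −3 overall charge requires Cr(II). Group 6 minus oxidation state 2 gives a d⁴ configuration. Acetylacetonate and bromide are weak-field ligands for a first-row metal, so the complex is high-spin. The t₂g³e_g¹ (high-spin) configuration has an unevenly filled e_g set; the Jahn–Teller theorem predicts a tetragonal distortion (typically axial elongation) to lift the degeneracy.
[Cr(ox)2Cl2]^3-: Summing ligand charges against the −3 overall charge gives an oxidation state of +3 for chromium. Chromium is a group-6 element; Cr(III) is therefore d³. The d³ configuration leaves the e_g set evenly filled (or empty) — no strong Jahn–Teller driving force.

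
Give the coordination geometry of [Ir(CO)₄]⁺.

square planar

Carbonyl is neutral; balancing the +1 overall charge requires Ir(I).
Ir sits in group 9, so the d-electron count is 9 − 1 = 8.
Coordination number: 4.
A 5d d⁸ ion has a large crystal-field splitting; square planar leaves the high-energy d_{x²−y²} orbital empty and maximises CFSE.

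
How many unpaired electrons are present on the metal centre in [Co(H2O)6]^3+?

Ligand charges: water is neutral. With an overall charge of +3 the cobalt centre must be in the +3 oxidation state.
Co sits in group 9, so the d-electron count is 9 − 3 = 6.
The spin state decides the count: Co(III) has an exceptionally large octahedral splitting and is low-spin with essentially every ligand except fluoride.
An octahedral low-spin d⁶ ion is t₂g⁶e_g⁰, giving 0 unpaired electrons.

0 unpaired electrons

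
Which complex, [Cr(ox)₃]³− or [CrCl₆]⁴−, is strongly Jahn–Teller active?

[CrCl₆]⁴−

[Cr(ox)₃]³−: Summing ligand charges against the −3 overall charge gives an oxidation state of +3 for chromium. Chromium is a group-6 element; Cr(III) is therefore d³. The d³ configuration leaves the e_g set evenly filled (or empty) — no strong Jahn–Teller driving force.
[CrCl₆]⁴−: Ligand charges: each chloride is −1. With an overall charge of −4 the chromium centre must be in the +2 oxidation state. Cr sits in group 6, so the d-electron count is 6 − 2 = 4. Chloride is a weak-field ligand for a first-row metal, so the complex is high-spin. The t₂g³e_g¹ (high-spin) configuration has an unevenly filled e_g set; the Jahn–Teller theorem predicts a tetragonal distortion (typically axial elongation) to lift the degeneracy.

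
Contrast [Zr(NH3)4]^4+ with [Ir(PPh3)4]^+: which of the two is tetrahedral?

For [Zr(NH3)4]^4+: Ligand charges: ammonia is neutral. With an overall charge of +4 the zirconium centre must be in the +4 oxidation state. Zirconium is a group-4 element; Zr(IV) is therefore d⁰. A d⁰ ion has no crystal-field stabilisation preference between square planar and tetrahedral, so four ligands adopt the sterically favoured tetrahedral geometry. → tetrahedral.
For [Ir(PPh3)4]^+: Ligand charges: triphenylphosphine is neutral. With an overall charge of +1 the iridium centre must be in the +1 oxidation state. Group 9 minus oxidation state 1 gives a d⁸ configuration. A 5d d⁸ ion has a large crystal-field splitting; square planar leaves the high-energy d_{x²−y²} orbital empty and maximises CFSE. → square planar.

[Zr(NH3)4]^4+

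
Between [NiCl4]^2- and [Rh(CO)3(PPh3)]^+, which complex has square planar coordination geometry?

For [NiCl4]^2-: Each chloride is −1; balancing the −2 overall charge requires Ni(II). Nickel is a group-10 element; Ni(II) is therefore d⁸. Chloride is a weak-field ligand. With weak-field ligands the CFSE gain from square planar is small, so a 3d d⁸ ion takes the sterically preferred tetrahedral geometry. → tetrahedral.
For [Rh(CO)3(PPh3)]^+: Carbonyl is neutral; triphenylphosphine is neutral; balancing the +1 overall charge requires Rh(I). Rh sits in group 9, so the d-electron count is 9 − 1 = 8. A 4d d⁸ ion has a large crystal-field splitting; square planar leaves the high-energy d_{x²−y²} orbital empty and maximises CFSE. → square planar.

[Rh(CO)3(PPh3)]^+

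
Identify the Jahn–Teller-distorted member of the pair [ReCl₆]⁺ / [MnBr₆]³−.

[MnBr₆]³−

[ReCl₆]⁺: Summing ligand charges against the +1 overall charge gives an oxidation state of +7 for rhenium. Re sits in group 7, so the d-electron count is 7 − 7 = 0. The d⁰ configuration leaves the e_g set evenly filled (or empty) — no strong Jahn–Teller driving force.
[MnBr₆]³−: Summing ligand charges against the −3 overall charge gives an oxidation state of +3 for manganese. Group 7 minus oxidation state 3 gives a d⁴ configuration. Bromide is a weak-field ligand for a first-row metal, so the complex is high-spin. The t₂g³e_g¹ (high-spin) configuration has an unevenly filled e_g set; the Jahn–Teller theorem predicts a tetragonal distortion (typically axial elongation) to lift the degeneracy.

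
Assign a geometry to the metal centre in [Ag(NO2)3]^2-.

Summing ligand charges against the −2 overall charge gives an oxidation state of +1 for silver.
Silver is a group-11 element; Ag(I) is therefore d¹⁰.
With 3 monodentate ligands the coordination number is 3.
Three ligands around a d¹⁰ centre minimise repulsion in a trigonal-planar arrangement.

trigonal planar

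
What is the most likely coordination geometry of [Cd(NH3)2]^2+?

Ligand charges: ammonia is neutral. With an overall charge of +2 the cadmium centre must be in the +2 oxidation state.
Cd sits in group 12, so the d-electron count is 12 − 2 = 10.
With 2 monodentate ligands the coordination number is 2.
A d¹⁰ ion with only two ligands adopts a linear arrangement (sp hybridisation; no CFSE preference).

linear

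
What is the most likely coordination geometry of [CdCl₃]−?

Each chloride is −1; balancing the −1 overall charge requires Cd(II).
Group 12 minus oxidation state 2 gives a d¹⁰ configuration.
Coordination number: 3.
Three ligands around a d¹⁰ centre minimise repulsion in a trigonal-planar arrangement.

trigonal planar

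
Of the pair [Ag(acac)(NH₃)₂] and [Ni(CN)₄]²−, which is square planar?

For [Ag(acac)(NH₃)₂]: Each acetylacetonate is −1; ammonia is neutral; balancing the 0 overall charge requires Ag(I). Silver is a group-11 element; Ag(I) is therefore d¹⁰. A d¹⁰ ion has no crystal-field stabilisation preference between square planar and tetrahedral, so four ligands adopt the sterically favoured tetrahedral geometry. → tetrahedral.
For [Ni(CN)₄]²−: Summing ligand charges against the −2 overall charge gives an oxidation state of +2 for nickel. Group 10 minus oxidation state 2 gives a d⁸ configuration. Cyanide is a strong-field ligand (high in the spectrochemical series). A 3d d⁸ ion with strong-field ligands gains enough CFSE to favour square planar over tetrahedral. → square planar.

[Ni(CN)₄]²−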